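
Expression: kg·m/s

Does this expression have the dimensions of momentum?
Yes

The expression kg·m/s has dimensions [L M T^-1], which is exactly momentum [L M T^-1].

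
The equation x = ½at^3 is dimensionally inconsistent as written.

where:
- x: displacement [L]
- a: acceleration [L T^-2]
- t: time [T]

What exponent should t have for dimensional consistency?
The exponent of t should be 2: x = ½at^2

The LHS x has dimensions [L]; t has dimensions [T].
As written, the RHS ½at^3 (exponent 3 on t) has dimensions [L T], which does not match.
With exponent 2, the RHS ½at^2 has dimensions [L], matching the LHS.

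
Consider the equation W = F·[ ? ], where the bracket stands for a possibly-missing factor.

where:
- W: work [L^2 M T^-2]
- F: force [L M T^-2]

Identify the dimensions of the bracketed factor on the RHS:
[L] — length (e.g. a distance d)

W has dimensions [L^2 M T^-2]; F has dimensions [L M T^-2].
The bracketed factor must supply [L^2 M T^-2] / [L M T^-2] = [L].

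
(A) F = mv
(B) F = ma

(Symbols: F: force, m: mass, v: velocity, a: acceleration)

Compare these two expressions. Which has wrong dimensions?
(A)

(A) F = mv: LHS [L M T^-2], RHS [L M T^-1] ✗
(B) F = ma: LHS [L M T^-2], RHS [L M T^-2] ✓

Expression (A) F = mv is dimensionally incorrect.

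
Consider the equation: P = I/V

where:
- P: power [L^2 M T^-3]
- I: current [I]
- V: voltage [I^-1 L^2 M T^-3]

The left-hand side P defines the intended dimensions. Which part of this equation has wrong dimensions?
The right-hand side term I/V

P has dimensions [L^2 M T^-3], but I/V has dimensions [I^2 L^-2 M^-1 T^3], so the term I/V is dimensionally wrong for P.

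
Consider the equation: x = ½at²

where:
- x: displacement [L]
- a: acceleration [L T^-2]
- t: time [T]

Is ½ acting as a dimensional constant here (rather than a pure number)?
No

x has dimensions [L] and at² already has dimensions [L], so the equation balances without ½ contributing any dimensions. ½ is a pure (dimensionless) number; changing or removing it would not affect dimensional consistency.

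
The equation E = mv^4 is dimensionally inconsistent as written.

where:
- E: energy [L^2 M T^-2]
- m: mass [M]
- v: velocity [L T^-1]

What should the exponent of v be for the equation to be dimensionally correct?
The exponent of v should be 2: E = mv^2

The LHS E has dimensions [L^2 M T^-2]; v has dimensions [L T^-1].
As written, the RHS mv^4 (exponent 4 on v) has dimensions [L^4 M T^-4], which does not match.
With exponent 2, the RHS mv^2 has dimensions [L^2 M T^-2], matching the LHS.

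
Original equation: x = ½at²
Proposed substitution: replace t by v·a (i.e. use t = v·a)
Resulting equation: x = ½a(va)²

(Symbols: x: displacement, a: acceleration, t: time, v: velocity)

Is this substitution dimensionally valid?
No

[t] = [T] and [v·a] = [L^2 T^-3]. These differ, so the substitution replaces a quantity by one of different dimensions and the result x = ½a(va)² has LHS [L] vs RHS [L^5 T^-8] — inconsistent.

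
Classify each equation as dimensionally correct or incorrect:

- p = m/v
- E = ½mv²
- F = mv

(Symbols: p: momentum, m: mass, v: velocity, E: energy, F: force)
Dimensionally correct: E = ½mv²
Dimensionally incorrect: p = m/v, F = mv
Ordered (correct first, then incorrect): E = ½mv², p = m/v, F = mv

- p = m/v: LHS [L M T^-1], RHS [L^-1 M T] → incorrect ✗
- E = ½mv²: LHS [L^2 M T^-2], RHS [L^2 M T^-2] → correct ✓
- F = mv: LHS [L M T^-2], RHS [L M T^-1] → incorrect ✗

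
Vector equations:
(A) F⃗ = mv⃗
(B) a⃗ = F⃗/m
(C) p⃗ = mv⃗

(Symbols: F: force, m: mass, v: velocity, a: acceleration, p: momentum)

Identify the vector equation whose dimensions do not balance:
(A) F⃗ = mv⃗

(A) F⃗ = mv⃗: LHS [L M T^-2], RHS [L M T^-1] ✗ — mass times velocity is momentum, not force; should be ma⃗
(B) a⃗ = F⃗/m: LHS [L T^-2], RHS [L T^-2] ✓ — force (vector) divided by mass (scalar)
(C) p⃗ = mv⃗: LHS [L M T^-1], RHS [L M T^-1] ✓ — mass (scalar) times velocity (vector)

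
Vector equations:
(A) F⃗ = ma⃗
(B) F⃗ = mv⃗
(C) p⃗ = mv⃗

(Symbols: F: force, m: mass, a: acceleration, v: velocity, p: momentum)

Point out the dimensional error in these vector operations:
(B) F⃗ = mv⃗

(A) F⃗ = ma⃗: LHS [L M T^-2], RHS [L M T^-2] ✓ — Force and acceleration are vectors, mass is a scalar
(B) F⃗ = mv⃗: LHS [L M T^-2], RHS [L M T^-1] ✗ — mass times velocity is momentum, not force; should be ma⃗
(C) p⃗ = mv⃗: LHS [L M T^-1], RHS [L M T^-1] ✓ — mass (scalar) times velocity (vector)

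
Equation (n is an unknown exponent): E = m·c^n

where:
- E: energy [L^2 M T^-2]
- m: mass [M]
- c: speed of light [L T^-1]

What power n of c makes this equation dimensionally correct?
n = 2

E has dimensions [L^2 M T^-2]; c has dimensions [L T^-1].
The rest of the RHS has dimensions [M], so c^n must supply [L^2 T^-2].
With n = 2: m·c^2 has dimensions [L^2 M T^-2], matching the LHS ✓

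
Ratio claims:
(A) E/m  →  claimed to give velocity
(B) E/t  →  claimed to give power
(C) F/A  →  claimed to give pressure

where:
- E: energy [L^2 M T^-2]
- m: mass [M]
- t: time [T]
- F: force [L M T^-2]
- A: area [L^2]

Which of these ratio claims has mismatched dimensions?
(A) E/m does not give velocity

(A) E/m: [L^2 T^-2] ≠ velocity [L T^-1] ✗
(B) E/t: [L^2 M T^-3] = power [L^2 M T^-3] ✓
(C) F/A: [L^-1 M T^-2] = pressure [L^-1 M T^-2] ✓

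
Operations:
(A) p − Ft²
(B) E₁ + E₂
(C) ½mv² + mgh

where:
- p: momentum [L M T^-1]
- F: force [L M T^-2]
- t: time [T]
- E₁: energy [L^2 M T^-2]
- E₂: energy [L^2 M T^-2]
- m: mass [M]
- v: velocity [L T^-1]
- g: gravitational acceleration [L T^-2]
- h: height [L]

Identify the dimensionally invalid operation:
(A) p − Ft²

(A) p − Ft²: p [L M T^-1] and Ft² [L M] — different dimensions cannot be added/subtracted ✗
(B) E₁ + E₂: E₁ [L^2 M T^-2] and E₂ [L^2 M T^-2] — same dimensions ✓
(C) ½mv² + mgh: ½mv² [L^2 M T^-2] and mgh [L^2 M T^-2] — same dimensions ✓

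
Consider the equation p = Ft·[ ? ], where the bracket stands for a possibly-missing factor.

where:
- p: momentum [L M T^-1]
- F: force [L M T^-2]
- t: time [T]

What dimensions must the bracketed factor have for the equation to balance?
Nothing is missing — the bracketed factor must be dimensionless.

p has dimensions [L M T^-1] and Ft already has dimensions [L M T^-1], so p = Ft is dimensionally complete.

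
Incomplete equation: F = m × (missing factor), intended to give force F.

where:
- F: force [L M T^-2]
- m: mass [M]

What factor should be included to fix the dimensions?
a (acceleration), dimensions [L T^-2]

F has dimensions [L M T^-2] and m has dimensions [M].
The missing factor must have dimensions [L M T^-2] / [M] = [L T^-2], i.e. acceleration (a).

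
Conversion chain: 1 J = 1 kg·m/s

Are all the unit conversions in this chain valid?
The chain is incorrect (it contains an error).

Incorrect: Joule is kg·m²/s², not kg·m/s (that is momentum)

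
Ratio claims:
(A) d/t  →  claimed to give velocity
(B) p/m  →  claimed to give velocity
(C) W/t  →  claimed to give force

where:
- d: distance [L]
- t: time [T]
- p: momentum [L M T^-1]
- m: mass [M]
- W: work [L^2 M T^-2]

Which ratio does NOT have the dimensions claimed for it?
(C) W/t does not give force

(A) d/t: [L T^-1] = velocity [L T^-1] ✓
(B) p/m: [L T^-1] = velocity [L T^-1] ✓
(C) W/t: [L^2 M T^-3] ≠ force [L M T^-2] ✗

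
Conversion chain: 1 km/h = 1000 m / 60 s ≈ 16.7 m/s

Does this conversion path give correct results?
The chain is incorrect (it contains an error).

Incorrect: 1 h = 3600 s, not 60 s (1 km/h ≈ 0.278 m/s)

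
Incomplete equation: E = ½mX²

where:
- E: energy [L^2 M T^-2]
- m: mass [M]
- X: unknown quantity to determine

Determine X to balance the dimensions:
X = v (velocity), dimensions [L T^-1]

E has dimensions [L^2 M T^-2]; the rest of the RHS (½m) has dimensions [M].
So X² must have dimensions [L^2 T^-2], i.e. X has dimensions [L T^-1] — X = v (velocity).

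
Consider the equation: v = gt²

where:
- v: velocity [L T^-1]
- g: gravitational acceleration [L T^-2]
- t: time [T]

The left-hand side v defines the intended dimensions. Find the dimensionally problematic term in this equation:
The right-hand side term gt²

v has dimensions [L T^-1], but gt² has dimensions [L], so the term gt² is dimensionally wrong for v.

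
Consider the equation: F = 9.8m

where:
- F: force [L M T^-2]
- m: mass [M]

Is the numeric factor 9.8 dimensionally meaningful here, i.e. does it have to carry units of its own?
Yes

F has dimensions [L M T^-2], while m alone has dimensions [M]. For the equation to balance, the factor 9.8 must carry dimensions [L T^-2] — it is a dimensional constant (a numerical value of a physical quantity with its units suppressed), not a pure number.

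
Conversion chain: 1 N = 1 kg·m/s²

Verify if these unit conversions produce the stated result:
The chain is correct (no errors).

Correct: Newton is defined as kg·m/s²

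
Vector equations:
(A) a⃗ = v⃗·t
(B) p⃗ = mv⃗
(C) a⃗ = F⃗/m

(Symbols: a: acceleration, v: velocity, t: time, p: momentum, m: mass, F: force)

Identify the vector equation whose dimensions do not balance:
(A) a⃗ = v⃗·t

(A) a⃗ = v⃗·t: LHS [L T^-2], RHS [L] ✗ — acceleration is velocity per time; should be v⃗/t
(B) p⃗ = mv⃗: LHS [L M T^-1], RHS [L M T^-1] ✓ — mass (scalar) times velocity (vector)
(C) a⃗ = F⃗/m: LHS [L T^-2], RHS [L T^-2] ✓ — force (vector) divided by mass (scalar)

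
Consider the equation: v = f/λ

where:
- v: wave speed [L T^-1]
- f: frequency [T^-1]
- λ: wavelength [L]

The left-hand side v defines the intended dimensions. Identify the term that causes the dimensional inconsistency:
The right-hand side term f/λ

v has dimensions [L T^-1], but f/λ has dimensions [L^-1 T^-1], so the term f/λ is dimensionally wrong for v.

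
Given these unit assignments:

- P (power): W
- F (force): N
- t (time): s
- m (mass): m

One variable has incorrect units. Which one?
m

The variable m (mass) should have units kg, not m.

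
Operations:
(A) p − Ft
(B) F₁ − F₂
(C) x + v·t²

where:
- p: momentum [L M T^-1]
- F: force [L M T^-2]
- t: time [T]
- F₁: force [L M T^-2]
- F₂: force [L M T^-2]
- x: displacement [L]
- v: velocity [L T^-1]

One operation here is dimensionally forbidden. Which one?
(C) x + v·t²

(A) p − Ft: p [L M T^-1] and Ft [L M T^-1] — same dimensions ✓
(B) F₁ − F₂: F₁ [L M T^-2] and F₂ [L M T^-2] — same dimensions ✓
(C) x + v·t²: x [L] and v·t² [L T] — different dimensions cannot be added/subtracted ✗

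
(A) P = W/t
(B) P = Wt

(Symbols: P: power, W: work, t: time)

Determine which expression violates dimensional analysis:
(B)

(A) P = W/t: LHS [L^2 M T^-3], RHS [L^2 M T^-3] ✓
(B) P = Wt: LHS [L^2 M T^-3], RHS [L^2 M T^-1] ✗

Expression (B) P = Wt is dimensionally incorrect.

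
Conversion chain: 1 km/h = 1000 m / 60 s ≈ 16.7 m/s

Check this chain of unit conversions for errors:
The chain is incorrect (it contains an error).

Incorrect: 1 h = 3600 s, not 60 s (1 km/h ≈ 0.278 m/s)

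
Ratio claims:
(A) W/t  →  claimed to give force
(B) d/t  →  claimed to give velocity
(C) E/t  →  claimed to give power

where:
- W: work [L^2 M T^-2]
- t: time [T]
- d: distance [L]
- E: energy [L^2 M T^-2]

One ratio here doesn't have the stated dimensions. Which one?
(A) W/t does not give force

(A) W/t: [L^2 M T^-3] ≠ force [L M T^-2] ✗
(B) d/t: [L T^-1] = velocity [L T^-1] ✓
(C) E/t: [L^2 M T^-3] = power [L^2 M T^-3] ✓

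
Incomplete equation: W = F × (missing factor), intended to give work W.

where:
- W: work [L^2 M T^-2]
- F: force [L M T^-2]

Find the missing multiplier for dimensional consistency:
d (distance), dimensions [L]

W has dimensions [L^2 M T^-2] and F has dimensions [L M T^-2].
The missing factor must have dimensions [L^2 M T^-2] / [L M T^-2] = [L], i.e. distance (d).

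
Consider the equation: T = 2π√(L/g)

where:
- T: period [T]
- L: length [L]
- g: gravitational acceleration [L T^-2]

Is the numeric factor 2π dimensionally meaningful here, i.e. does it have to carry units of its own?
No

T has dimensions [T] and √(L/g) already has dimensions [T], so the equation balances without 2π contributing any dimensions. 2π is a pure (dimensionless) number; changing or removing it would not affect dimensional consistency.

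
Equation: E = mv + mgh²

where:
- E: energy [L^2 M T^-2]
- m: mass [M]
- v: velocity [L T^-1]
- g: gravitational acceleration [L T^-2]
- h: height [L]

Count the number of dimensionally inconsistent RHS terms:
2

LHS E: [L^2 M T^-2]
- mv: [L M T^-1] ✗
- mgh²: [L^3 M T^-2] ✗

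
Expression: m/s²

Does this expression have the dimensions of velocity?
No

The expression m/s² has dimensions [L T^-2], but velocity has dimensions [L T^-1].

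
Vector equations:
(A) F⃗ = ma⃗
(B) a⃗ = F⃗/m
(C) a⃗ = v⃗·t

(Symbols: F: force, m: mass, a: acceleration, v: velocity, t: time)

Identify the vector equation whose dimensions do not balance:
(C) a⃗ = v⃗·t

(A) F⃗ = ma⃗: LHS [L M T^-2], RHS [L M T^-2] ✓ — Force and acceleration are vectors, mass is a scalar
(B) a⃗ = F⃗/m: LHS [L T^-2], RHS [L T^-2] ✓ — force (vector) divided by mass (scalar)
(C) a⃗ = v⃗·t: LHS [L T^-2], RHS [L] ✗ — acceleration is velocity per time; should be v⃗/t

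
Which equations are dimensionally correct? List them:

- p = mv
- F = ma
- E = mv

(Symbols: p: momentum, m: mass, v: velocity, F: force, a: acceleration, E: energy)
Dimensionally correct: p = mv, F = ma
Dimensionally incorrect: E = mv
Ordered (correct first, then incorrect): p = mv, F = ma, E = mv

- p = mv: LHS [L M T^-1], RHS [L M T^-1] → correct ✓
- F = ma: LHS [L M T^-2], RHS [L M T^-2] → correct ✓
- E = mv: LHS [L^2 M T^-2], RHS [L M T^-1] → incorrect ✗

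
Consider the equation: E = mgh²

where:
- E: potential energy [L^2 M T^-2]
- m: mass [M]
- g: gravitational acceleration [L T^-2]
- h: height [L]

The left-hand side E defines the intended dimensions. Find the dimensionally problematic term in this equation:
The right-hand side term mgh²

E has dimensions [L^2 M T^-2], but mgh² has dimensions [L^3 M T^-2], so the term mgh² is dimensionally wrong for E.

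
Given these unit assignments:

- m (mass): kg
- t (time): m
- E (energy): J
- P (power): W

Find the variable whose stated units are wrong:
t

The variable t (time) should have units s, not m.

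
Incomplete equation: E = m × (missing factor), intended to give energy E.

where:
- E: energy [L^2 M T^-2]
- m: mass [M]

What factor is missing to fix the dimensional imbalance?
v² (velocity squared), dimensions [L^2 T^-2]

E has dimensions [L^2 M T^-2] and m has dimensions [M].
The missing factor must have dimensions [L^2 M T^-2] / [M] = [L^2 T^-2], i.e. velocity squared (v²).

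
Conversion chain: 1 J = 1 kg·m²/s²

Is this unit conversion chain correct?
The chain is correct (no errors).

Correct: Joule is defined as kg·m²/s²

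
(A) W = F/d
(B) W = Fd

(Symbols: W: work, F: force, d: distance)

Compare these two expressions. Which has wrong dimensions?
(A)

(A) W = F/d: LHS [L^2 M T^-2], RHS [M T^-2] ✗
(B) W = Fd: LHS [L^2 M T^-2], RHS [L^2 M T^-2] ✓

Expression (A) W = F/d is dimensionally incorrect.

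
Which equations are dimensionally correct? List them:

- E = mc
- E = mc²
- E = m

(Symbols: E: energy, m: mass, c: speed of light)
Dimensionally correct: E = mc²
Dimensionally incorrect: E = mc, E = m
Ordered (correct first, then incorrect): E = mc², E = mc, E = m

- E = mc: LHS [L^2 M T^-2], RHS [L M T^-1] → incorrect ✗
- E = mc²: LHS [L^2 M T^-2], RHS [L^2 M T^-2] → correct ✓
- E = m: LHS [L^2 M T^-2], RHS [M] → incorrect ✗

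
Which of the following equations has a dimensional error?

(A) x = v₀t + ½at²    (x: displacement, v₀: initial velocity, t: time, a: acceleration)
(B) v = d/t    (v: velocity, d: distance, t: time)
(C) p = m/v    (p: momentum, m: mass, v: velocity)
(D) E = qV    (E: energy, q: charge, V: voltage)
(C) p = m/v

The equation (C) p = m/v is dimensionally incorrect.

LHS (p): [L M T^-1]
RHS (m/v): [L^-1 M T] ✗

The dimensions do not match. The other three equations balance.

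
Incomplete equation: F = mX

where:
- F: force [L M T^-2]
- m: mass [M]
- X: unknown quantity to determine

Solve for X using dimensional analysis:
X = a (acceleration), dimensions [L T^-2]

F has dimensions [L M T^-2]; the rest of the RHS (m) has dimensions [M].
So X must have dimensions [L T^-2] — X = a (acceleration).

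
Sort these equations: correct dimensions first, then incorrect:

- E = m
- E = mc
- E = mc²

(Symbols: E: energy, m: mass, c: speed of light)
Dimensionally correct: E = mc²
Dimensionally incorrect: E = m, E = mc
Ordered (correct first, then incorrect): E = mc², E = m, E = mc

- E = m: LHS [L^2 M T^-2], RHS [M] → incorrect ✗
- E = mc: LHS [L^2 M T^-2], RHS [L M T^-1] → incorrect ✗
- E = mc²: LHS [L^2 M T^-2], RHS [L^2 M T^-2] → correct ✓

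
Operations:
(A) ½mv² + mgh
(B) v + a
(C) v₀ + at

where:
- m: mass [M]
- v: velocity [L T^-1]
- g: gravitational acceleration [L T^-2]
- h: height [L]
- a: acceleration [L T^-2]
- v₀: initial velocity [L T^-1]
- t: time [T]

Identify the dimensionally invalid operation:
(B) v + a

(A) ½mv² + mgh: ½mv² [L^2 M T^-2] and mgh [L^2 M T^-2] — same dimensions ✓
(B) v + a: v [L T^-1] and a [L T^-2] — different dimensions cannot be added/subtracted ✗
(C) v₀ + at: v₀ [L T^-1] and at [L T^-1] — same dimensions ✓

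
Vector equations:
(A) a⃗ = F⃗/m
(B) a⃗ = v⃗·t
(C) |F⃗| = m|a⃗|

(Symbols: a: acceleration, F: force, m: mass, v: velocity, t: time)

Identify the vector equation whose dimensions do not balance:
(B) a⃗ = v⃗·t

(A) a⃗ = F⃗/m: LHS [L T^-2], RHS [L T^-2] ✓ — force (vector) divided by mass (scalar)
(B) a⃗ = v⃗·t: LHS [L T^-2], RHS [L] ✗ — acceleration is velocity per time; should be v⃗/t
(C) |F⃗| = m|a⃗|: LHS [L M T^-2], RHS [L M T^-2] ✓ — magnitudes of vectors are scalars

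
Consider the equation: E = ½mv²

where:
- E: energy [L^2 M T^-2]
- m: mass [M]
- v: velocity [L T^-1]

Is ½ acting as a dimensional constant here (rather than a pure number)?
No

E has dimensions [L^2 M T^-2] and mv² already has dimensions [L^2 M T^-2], so the equation balances without ½ contributing any dimensions. ½ is a pure (dimensionless) number; changing or removing it would not affect dimensional consistency.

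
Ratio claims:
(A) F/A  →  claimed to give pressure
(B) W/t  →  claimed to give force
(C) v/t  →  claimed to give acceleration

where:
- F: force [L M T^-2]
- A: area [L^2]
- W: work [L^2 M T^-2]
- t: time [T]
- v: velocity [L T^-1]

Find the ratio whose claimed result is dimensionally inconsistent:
(B) W/t does not give force

(A) F/A: [L^-1 M T^-2] = pressure [L^-1 M T^-2] ✓
(B) W/t: [L^2 M T^-3] ≠ force [L M T^-2] ✗
(C) v/t: [L T^-2] = acceleration [L T^-2] ✓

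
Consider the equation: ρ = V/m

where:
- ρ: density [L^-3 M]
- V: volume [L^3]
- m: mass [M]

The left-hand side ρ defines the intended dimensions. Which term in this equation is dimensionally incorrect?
The right-hand side term V/m

ρ has dimensions [L^-3 M], but V/m has dimensions [L^3 M^-1], so the term V/m is dimensionally wrong for ρ.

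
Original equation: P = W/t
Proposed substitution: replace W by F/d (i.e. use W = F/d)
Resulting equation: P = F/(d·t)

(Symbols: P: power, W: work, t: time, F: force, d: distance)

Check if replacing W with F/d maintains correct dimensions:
No

[W] = [L^2 M T^-2] and [F/d] = [M T^-2]. These differ, so the substitution replaces a quantity by one of different dimensions and the result P = F/(d·t) has LHS [L^2 M T^-3] vs RHS [M T^-3] — inconsistent.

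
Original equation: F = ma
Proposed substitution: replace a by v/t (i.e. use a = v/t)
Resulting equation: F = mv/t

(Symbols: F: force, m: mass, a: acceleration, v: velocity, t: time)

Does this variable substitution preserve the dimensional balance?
Yes

[a] = [L T^-2] and [v/t] = [L T^-2]. These match, so the substitution replaces a quantity by one of the same dimensions and the result F = mv/t has LHS [L M T^-2] vs RHS [L M T^-2] — still consistent.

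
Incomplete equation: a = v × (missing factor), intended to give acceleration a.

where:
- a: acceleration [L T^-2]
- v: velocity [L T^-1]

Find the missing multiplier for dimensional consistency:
1/t (inverse time), dimensions [T^-1]

a has dimensions [L T^-2] and v has dimensions [L T^-1].
The missing factor must have dimensions [L T^-2] / [L T^-1] = [T^-1], i.e. inverse time (1/t).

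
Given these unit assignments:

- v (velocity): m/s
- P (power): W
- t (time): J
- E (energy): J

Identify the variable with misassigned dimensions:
t

The variable t (time) should have units s, not J.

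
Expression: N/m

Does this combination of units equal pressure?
No

The expression N/m has dimensions [M T^-2], but pressure has dimensions [L^-1 M T^-2].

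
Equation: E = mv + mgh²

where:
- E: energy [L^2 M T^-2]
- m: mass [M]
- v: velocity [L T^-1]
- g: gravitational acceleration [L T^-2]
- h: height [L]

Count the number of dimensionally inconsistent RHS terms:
2

LHS E: [L^2 M T^-2]
- mv: [L M T^-1] ✗
- mgh²: [L^3 M T^-2] ✗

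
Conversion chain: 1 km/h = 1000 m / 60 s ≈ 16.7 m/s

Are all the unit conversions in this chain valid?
The chain is incorrect (it contains an error).

Incorrect: 1 h = 3600 s, not 60 s (1 km/h ≈ 0.278 m/s)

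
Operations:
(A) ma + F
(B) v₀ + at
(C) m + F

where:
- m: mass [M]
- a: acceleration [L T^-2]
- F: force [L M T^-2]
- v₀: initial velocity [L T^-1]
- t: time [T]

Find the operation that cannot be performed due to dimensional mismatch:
(C) m + F

(A) ma + F: ma [L M T^-2] and F [L M T^-2] — same dimensions ✓
(B) v₀ + at: v₀ [L T^-1] and at [L T^-1] — same dimensions ✓
(C) m + F: m [M] and F [L M T^-2] — different dimensions cannot be added/subtracted ✗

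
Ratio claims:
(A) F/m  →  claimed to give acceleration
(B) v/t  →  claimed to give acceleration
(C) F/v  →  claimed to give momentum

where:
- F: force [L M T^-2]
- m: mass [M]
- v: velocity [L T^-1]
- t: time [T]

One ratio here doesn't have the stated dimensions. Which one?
(C) F/v does not give momentum

(A) F/m: [L T^-2] = acceleration [L T^-2] ✓
(B) v/t: [L T^-2] = acceleration [L T^-2] ✓
(C) F/v: [M T^-1] ≠ momentum [L M T^-1] ✗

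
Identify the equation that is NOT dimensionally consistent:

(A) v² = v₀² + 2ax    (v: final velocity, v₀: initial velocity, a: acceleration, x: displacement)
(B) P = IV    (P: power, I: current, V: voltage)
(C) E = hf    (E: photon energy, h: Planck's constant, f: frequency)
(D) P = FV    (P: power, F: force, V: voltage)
(D) P = FV

The equation (D) P = FV is dimensionally incorrect.

LHS (P): [L^2 M T^-3]
RHS (FV): [I^-1 L^3 M^2 T^-5] ✗

The dimensions do not match. The other three equations balance.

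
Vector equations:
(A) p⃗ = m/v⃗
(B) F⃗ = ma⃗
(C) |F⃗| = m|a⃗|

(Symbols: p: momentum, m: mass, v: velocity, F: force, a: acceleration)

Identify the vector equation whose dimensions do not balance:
(A) p⃗ = m/v⃗

(A) p⃗ = m/v⃗: LHS [L M T^-1], RHS [L^-1 M T] ✗ — momentum is mass times velocity; should be mv⃗ (and division by a vector is undefined)
(B) F⃗ = ma⃗: LHS [L M T^-2], RHS [L M T^-2] ✓ — Force and acceleration are vectors, mass is a scalar
(C) |F⃗| = m|a⃗|: LHS [L M T^-2], RHS [L M T^-2] ✓ — magnitudes of vectors are scalars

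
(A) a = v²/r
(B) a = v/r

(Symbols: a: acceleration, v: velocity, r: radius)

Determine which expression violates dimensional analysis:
(B)

(A) a = v²/r: LHS [L T^-2], RHS [L T^-2] ✓
(B) a = v/r: LHS [L T^-2], RHS [T^-1] ✗

Expression (B) a = v/r is dimensionally incorrect.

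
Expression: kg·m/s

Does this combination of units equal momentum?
Yes

The expression kg·m/s has dimensions [L M T^-1], which is exactly momentum [L M T^-1].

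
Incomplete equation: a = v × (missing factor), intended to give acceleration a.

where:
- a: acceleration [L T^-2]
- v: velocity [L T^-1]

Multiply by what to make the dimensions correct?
1/t (inverse time), dimensions [T^-1]

a has dimensions [L T^-2] and v has dimensions [L T^-1].
The missing factor must have dimensions [L T^-2] / [L T^-1] = [T^-1], i.e. inverse time (1/t).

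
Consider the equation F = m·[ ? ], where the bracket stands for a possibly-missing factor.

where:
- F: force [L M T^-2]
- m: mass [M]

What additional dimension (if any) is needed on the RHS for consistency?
[L T^-2] — acceleration (e.g. a)

F has dimensions [L M T^-2]; m has dimensions [M].
The bracketed factor must supply [L M T^-2] / [M] = [L T^-2].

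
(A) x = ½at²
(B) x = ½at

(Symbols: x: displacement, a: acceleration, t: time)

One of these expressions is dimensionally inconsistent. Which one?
(B)

(A) x = ½at²: LHS [L], RHS [L] ✓
(B) x = ½at: LHS [L], RHS [L T^-1] ✗

Expression (B) x = ½at is dimensionally incorrect.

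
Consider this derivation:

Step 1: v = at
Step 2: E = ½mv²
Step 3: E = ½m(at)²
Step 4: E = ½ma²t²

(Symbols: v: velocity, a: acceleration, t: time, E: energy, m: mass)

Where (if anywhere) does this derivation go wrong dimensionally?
No step introduces an error — all steps are dimensionally consistent.

Step 1: v = at → LHS [L T^-1], RHS [L T^-1] ✓
Step 2: E = ½mv² → LHS [L^2 M T^-2], RHS [L^2 M T^-2] ✓
Step 3: E = ½m(at)² → LHS [L^2 M T^-2], RHS [L^2 M T^-2] ✓
Step 4: E = ½ma²t² → LHS [L^2 M T^-2], RHS [L^2 M T^-2] ✓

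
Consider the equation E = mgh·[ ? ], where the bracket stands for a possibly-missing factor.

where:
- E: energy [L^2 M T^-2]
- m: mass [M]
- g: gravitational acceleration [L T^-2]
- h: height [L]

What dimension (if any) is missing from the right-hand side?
Nothing is missing — the bracketed factor must be dimensionless.

E has dimensions [L^2 M T^-2] and mgh already has dimensions [L^2 M T^-2], so E = mgh is dimensionally complete.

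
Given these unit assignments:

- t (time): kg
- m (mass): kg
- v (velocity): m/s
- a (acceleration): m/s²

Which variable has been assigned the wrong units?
t

The variable t (time) should have units s, not kg.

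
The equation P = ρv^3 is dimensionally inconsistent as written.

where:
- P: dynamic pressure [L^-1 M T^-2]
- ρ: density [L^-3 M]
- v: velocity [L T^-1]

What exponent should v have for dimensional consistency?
The exponent of v should be 2: P = ρv^2

The LHS P has dimensions [L^-1 M T^-2]; v has dimensions [L T^-1].
As written, the RHS ρv^3 (exponent 3 on v) has dimensions [M T^-3], which does not match.
With exponent 2, the RHS ρv^2 has dimensions [L^-1 M T^-2], matching the LHS.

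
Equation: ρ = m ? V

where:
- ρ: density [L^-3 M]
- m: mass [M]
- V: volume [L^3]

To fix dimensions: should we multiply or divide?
division (÷): ρ = m ÷ V

ρ [L^-3 M]; m [M]; V [L^3].
m × V → [L^3 M] ✗
m ÷ V → [L^-3 M] ✓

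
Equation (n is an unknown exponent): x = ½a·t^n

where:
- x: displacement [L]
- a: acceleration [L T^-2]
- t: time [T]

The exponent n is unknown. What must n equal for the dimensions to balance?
n = 2

x has dimensions [L]; t has dimensions [T].
The rest of the RHS has dimensions [L T^-2], so t^n must supply [T^2].
With n = 2: ½a·t^2 has dimensions [L], matching the LHS ✓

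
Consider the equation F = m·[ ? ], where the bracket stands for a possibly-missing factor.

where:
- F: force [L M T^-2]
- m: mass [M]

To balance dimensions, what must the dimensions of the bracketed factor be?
[L T^-2] — acceleration (e.g. a)

F has dimensions [L M T^-2]; m has dimensions [M].
The bracketed factor must supply [L M T^-2] / [M] = [L T^-2].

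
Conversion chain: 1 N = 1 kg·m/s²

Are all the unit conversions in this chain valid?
The chain is correct (no errors).

Correct: Newton is defined as kg·m/s²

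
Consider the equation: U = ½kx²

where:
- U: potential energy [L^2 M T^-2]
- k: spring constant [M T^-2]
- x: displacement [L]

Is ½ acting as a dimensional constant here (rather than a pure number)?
No

U has dimensions [L^2 M T^-2] and kx² already has dimensions [L^2 M T^-2], so the equation balances without ½ contributing any dimensions. ½ is a pure (dimensionless) number; changing or removing it would not affect dimensional consistency.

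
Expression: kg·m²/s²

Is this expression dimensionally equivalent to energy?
Yes

The expression kg·m²/s² has dimensions [L^2 M T^-2], which is exactly energy [L^2 M T^-2].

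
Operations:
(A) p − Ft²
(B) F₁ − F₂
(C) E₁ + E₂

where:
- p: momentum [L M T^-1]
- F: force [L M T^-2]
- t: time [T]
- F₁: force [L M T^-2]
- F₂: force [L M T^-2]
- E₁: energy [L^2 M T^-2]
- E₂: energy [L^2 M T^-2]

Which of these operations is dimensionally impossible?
(A) p − Ft²

(A) p − Ft²: p [L M T^-1] and Ft² [L M] — different dimensions cannot be added/subtracted ✗
(B) F₁ − F₂: F₁ [L M T^-2] and F₂ [L M T^-2] — same dimensions ✓
(C) E₁ + E₂: E₁ [L^2 M T^-2] and E₂ [L^2 M T^-2] — same dimensions ✓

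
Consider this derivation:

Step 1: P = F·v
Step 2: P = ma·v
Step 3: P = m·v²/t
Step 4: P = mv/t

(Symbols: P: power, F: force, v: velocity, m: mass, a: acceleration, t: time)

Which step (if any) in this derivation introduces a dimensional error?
Step 4

Step 1: P = F·v → LHS [L^2 M T^-3], RHS [L^2 M T^-3] ✓
Step 2: P = ma·v → LHS [L^2 M T^-3], RHS [L^2 M T^-3] ✓
Step 3: P = m·v²/t → LHS [L^2 M T^-3], RHS [L^2 M T^-3] ✓
Step 4: P = mv/t → LHS [L^2 M T^-3], RHS [L M T^-2] ✗

The first dimensional inconsistency appears in step 4: P = mv/t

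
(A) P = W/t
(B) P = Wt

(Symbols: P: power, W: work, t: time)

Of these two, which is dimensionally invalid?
(B)

(A) P = W/t: LHS [L^2 M T^-3], RHS [L^2 M T^-3] ✓
(B) P = Wt: LHS [L^2 M T^-3], RHS [L^2 M T^-1] ✗

Expression (B) P = Wt is dimensionally incorrect.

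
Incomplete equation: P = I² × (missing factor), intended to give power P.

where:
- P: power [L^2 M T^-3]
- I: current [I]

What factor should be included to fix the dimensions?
R (resistance), dimensions [I^-2 L^2 M T^-3]

P has dimensions [L^2 M T^-3] and I² has dimensions [I^2].
The missing factor must have dimensions [L^2 M T^-3] / [I^2] = [I^-2 L^2 M T^-3], i.e. resistance (R).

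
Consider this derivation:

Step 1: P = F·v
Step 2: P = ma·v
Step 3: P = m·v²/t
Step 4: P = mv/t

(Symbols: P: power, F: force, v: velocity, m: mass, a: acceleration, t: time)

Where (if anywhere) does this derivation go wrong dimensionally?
Step 4

Step 1: P = F·v → LHS [L^2 M T^-3], RHS [L^2 M T^-3] ✓
Step 2: P = ma·v → LHS [L^2 M T^-3], RHS [L^2 M T^-3] ✓
Step 3: P = m·v²/t → LHS [L^2 M T^-3], RHS [L^2 M T^-3] ✓
Step 4: P = mv/t → LHS [L^2 M T^-3], RHS [L M T^-2] ✗

The first dimensional inconsistency appears in step 4: P = mv/t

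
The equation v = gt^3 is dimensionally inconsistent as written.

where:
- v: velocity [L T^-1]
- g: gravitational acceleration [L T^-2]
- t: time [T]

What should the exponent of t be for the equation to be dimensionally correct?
The exponent of t should be 1: v = gt

The LHS v has dimensions [L T^-1]; t has dimensions [T].
As written, the RHS gt^3 (exponent 3 on t) has dimensions [L T], which does not match.
With exponent 1, the RHS gt has dimensions [L T^-1], matching the LHS.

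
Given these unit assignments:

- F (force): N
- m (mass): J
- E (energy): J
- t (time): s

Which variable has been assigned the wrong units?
m

The variable m (mass) should have units kg, not J.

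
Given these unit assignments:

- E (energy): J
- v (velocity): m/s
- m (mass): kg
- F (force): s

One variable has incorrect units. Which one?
F

The variable F (force) should have units N, not s.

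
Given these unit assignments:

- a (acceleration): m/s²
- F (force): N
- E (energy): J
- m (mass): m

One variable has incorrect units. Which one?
m

The variable m (mass) should have units kg, not m.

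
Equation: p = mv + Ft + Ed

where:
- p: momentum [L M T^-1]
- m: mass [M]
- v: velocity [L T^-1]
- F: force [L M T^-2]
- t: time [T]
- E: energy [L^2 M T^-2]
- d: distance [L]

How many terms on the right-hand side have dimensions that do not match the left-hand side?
1

LHS p: [L M T^-1]
- mv: [L M T^-1] ✓
- Ft: [L M T^-1] ✓
- Ed: [L^3 M T^-2] ✗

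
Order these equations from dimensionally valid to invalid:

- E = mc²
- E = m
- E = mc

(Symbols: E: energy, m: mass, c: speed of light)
Dimensionally correct: E = mc²
Dimensionally incorrect: E = m, E = mc
Ordered (correct first, then incorrect): E = mc², E = m, E = mc

- E = mc²: LHS [L^2 M T^-2], RHS [L^2 M T^-2] → correct ✓
- E = m: LHS [L^2 M T^-2], RHS [M] → incorrect ✗
- E = mc: LHS [L^2 M T^-2], RHS [L M T^-1] → incorrect ✗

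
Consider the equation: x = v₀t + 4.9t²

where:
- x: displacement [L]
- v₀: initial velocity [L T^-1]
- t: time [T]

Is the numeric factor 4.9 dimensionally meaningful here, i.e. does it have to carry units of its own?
Yes

x has dimensions [L], while t² alone has dimensions [T^2]. For the equation to balance, the factor 4.9 must carry dimensions [L T^-2] — it is a dimensional constant (a numerical value of a physical quantity with its units suppressed), not a pure number.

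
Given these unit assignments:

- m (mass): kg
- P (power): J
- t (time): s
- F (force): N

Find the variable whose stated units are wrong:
P

The variable P (power) should have units W, not J.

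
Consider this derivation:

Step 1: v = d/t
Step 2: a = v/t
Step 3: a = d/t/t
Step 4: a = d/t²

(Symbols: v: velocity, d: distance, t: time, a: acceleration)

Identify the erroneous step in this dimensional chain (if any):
No step introduces an error — all steps are dimensionally consistent.

Step 1: v = d/t → LHS [L T^-1], RHS [L T^-1] ✓
Step 2: a = v/t → LHS [L T^-2], RHS [L T^-2] ✓
Step 3: a = d/t/t → LHS [L T^-2], RHS [L T^-2] ✓
Step 4: a = d/t² → LHS [L T^-2], RHS [L T^-2] ✓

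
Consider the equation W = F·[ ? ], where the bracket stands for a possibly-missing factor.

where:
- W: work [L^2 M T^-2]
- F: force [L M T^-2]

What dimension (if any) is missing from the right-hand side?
[L] — length (e.g. a distance d)

W has dimensions [L^2 M T^-2]; F has dimensions [L M T^-2].
The bracketed factor must supply [L^2 M T^-2] / [L M T^-2] = [L].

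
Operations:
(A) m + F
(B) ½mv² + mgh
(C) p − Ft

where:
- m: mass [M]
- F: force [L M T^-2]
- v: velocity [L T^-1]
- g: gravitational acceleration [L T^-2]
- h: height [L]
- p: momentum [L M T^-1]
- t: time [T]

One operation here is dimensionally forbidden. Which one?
(A) m + F

(A) m + F: m [M] and F [L M T^-2] — different dimensions cannot be added/subtracted ✗
(B) ½mv² + mgh: ½mv² [L^2 M T^-2] and mgh [L^2 M T^-2] — same dimensions ✓
(C) p − Ft: p [L M T^-1] and Ft [L M T^-1] — same dimensions ✓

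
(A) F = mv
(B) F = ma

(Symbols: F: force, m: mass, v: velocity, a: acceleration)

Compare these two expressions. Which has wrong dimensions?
(A)

(A) F = mv: LHS [L M T^-2], RHS [L M T^-1] ✗
(B) F = ma: LHS [L M T^-2], RHS [L M T^-2] ✓

Expression (A) F = mv is dimensionally incorrect.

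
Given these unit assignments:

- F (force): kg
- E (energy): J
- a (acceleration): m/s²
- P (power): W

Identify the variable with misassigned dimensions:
F

The variable F (force) should have units N, not kg.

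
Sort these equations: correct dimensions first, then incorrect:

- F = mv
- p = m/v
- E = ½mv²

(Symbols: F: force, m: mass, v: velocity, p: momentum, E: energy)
Dimensionally correct: E = ½mv²
Dimensionally incorrect: F = mv, p = m/v
Ordered (correct first, then incorrect): E = ½mv², F = mv, p = m/v

- F = mv: LHS [L M T^-2], RHS [L M T^-1] → incorrect ✗
- p = m/v: LHS [L M T^-1], RHS [L^-1 M T] → incorrect ✗
- E = ½mv²: LHS [L^2 M T^-2], RHS [L^2 M T^-2] → correct ✓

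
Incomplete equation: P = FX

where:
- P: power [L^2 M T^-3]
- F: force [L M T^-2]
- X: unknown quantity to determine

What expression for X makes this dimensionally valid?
X = v (velocity), dimensions [L T^-1]

P has dimensions [L^2 M T^-3]; the rest of the RHS (F) has dimensions [L M T^-2].
So X must have dimensions [L T^-1] — X = v (velocity).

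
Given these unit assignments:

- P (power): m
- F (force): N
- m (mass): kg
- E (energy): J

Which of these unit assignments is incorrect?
P

The variable P (power) should have units W, not m.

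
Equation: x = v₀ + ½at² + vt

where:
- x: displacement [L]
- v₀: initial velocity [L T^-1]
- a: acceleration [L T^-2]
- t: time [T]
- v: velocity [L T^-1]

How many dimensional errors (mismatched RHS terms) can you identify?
1

LHS x: [L]
- v₀: [L T^-1] ✗
- ½at²: [L] ✓
- vt: [L] ✓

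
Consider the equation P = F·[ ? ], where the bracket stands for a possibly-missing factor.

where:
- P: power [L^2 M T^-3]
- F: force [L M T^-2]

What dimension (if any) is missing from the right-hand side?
[L T^-1] — velocity (e.g. v)

P has dimensions [L^2 M T^-3]; F has dimensions [L M T^-2].
The bracketed factor must supply [L^2 M T^-3] / [L M T^-2] = [L T^-1].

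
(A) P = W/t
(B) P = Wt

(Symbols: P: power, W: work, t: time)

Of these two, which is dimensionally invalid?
(B)

(A) P = W/t: LHS [L^2 M T^-3], RHS [L^2 M T^-3] ✓
(B) P = Wt: LHS [L^2 M T^-3], RHS [L^2 M T^-1] ✗

Expression (B) P = Wt is dimensionally incorrect.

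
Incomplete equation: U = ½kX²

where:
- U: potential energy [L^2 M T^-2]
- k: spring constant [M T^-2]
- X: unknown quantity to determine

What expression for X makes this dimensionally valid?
X = x (displacement), dimensions [L]

U has dimensions [L^2 M T^-2]; the rest of the RHS (½k) has dimensions [M T^-2].
So X² must have dimensions [L^2], i.e. X has dimensions [L] — X = x (displacement).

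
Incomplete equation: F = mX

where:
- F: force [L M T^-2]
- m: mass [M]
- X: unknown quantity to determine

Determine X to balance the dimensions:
X = a (acceleration), dimensions [L T^-2]

F has dimensions [L M T^-2]; the rest of the RHS (m) has dimensions [M].
So X must have dimensions [L T^-2] — X = a (acceleration).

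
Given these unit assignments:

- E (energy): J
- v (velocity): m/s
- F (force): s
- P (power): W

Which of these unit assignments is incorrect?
F

The variable F (force) should have units N, not s.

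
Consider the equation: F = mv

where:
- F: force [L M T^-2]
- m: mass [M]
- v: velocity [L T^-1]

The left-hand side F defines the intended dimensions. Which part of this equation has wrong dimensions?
The right-hand side term mv

F has dimensions [L M T^-2], but mv has dimensions [L M T^-1], so the term mv is dimensionally wrong for F.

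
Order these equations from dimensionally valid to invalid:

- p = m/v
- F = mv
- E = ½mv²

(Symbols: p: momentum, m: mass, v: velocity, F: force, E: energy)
Dimensionally correct: E = ½mv²
Dimensionally incorrect: p = m/v, F = mv
Ordered (correct first, then incorrect): E = ½mv², p = m/v, F = mv

- p = m/v: LHS [L M T^-1], RHS [L^-1 M T] → incorrect ✗
- F = mv: LHS [L M T^-2], RHS [L M T^-1] → incorrect ✗
- E = ½mv²: LHS [L^2 M T^-2], RHS [L^2 M T^-2] → correct ✓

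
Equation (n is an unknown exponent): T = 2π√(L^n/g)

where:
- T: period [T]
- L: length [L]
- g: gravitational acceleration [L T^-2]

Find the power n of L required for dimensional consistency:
n = 1

T has dimensions [T]; L has dimensions [L].
With n = 1: 2π√(L^1/g) has dimensions [T], matching the LHS ✓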